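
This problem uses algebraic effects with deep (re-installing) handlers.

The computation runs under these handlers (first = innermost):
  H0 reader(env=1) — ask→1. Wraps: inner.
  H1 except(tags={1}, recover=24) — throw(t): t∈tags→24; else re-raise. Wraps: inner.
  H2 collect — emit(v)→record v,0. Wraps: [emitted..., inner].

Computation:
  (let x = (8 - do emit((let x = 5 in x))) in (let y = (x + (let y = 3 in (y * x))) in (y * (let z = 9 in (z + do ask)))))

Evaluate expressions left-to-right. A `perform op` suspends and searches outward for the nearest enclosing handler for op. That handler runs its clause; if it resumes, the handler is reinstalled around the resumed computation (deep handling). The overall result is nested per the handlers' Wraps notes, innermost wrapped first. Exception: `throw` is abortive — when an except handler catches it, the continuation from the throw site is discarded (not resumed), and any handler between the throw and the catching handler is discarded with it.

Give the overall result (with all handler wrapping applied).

Answer: [5, 320]

Working:
emit(5) @ H2 ⇒ out+=5
ask @ H0 ⇒ 1
H0 returns 320
H1 returns 320
H2 returns [5, 320]
= [5, 320]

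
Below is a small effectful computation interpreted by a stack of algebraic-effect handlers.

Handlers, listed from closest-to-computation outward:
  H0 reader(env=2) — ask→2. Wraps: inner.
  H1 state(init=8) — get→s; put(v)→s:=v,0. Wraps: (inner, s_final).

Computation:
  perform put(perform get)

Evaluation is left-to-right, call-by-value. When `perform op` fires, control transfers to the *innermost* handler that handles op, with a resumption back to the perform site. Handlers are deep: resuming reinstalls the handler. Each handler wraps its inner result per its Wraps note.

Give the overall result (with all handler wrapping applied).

Answer: (0, 8)

Step-by-step:
get @ H1 ⇒ 8
put(8) @ H1 ⇒ s:=8
H0 returns 0
H1 returns (0, 8)
= (0, 8)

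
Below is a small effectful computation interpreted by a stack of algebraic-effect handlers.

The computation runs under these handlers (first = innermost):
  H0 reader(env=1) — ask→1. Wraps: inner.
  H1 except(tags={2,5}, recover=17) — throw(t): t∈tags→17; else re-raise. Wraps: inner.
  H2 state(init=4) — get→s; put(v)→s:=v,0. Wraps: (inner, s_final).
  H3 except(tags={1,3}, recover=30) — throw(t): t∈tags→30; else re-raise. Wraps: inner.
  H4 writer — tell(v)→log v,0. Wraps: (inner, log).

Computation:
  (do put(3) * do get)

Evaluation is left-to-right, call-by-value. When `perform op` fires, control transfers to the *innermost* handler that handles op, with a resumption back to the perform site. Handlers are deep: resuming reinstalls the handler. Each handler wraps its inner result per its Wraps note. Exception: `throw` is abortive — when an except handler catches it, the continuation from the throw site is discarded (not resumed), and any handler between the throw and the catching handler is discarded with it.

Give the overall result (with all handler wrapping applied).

Working:
put(3) @ H2 ⇒ s:=3
get @ H2 ⇒ 3
H0 returns 0
H1 returns 0
H2 returns (0, 3)
H3 returns (0, 3)
H4 returns ((0, 3), ())
= ((0, 3), ())

Answer: ((0, 3), ())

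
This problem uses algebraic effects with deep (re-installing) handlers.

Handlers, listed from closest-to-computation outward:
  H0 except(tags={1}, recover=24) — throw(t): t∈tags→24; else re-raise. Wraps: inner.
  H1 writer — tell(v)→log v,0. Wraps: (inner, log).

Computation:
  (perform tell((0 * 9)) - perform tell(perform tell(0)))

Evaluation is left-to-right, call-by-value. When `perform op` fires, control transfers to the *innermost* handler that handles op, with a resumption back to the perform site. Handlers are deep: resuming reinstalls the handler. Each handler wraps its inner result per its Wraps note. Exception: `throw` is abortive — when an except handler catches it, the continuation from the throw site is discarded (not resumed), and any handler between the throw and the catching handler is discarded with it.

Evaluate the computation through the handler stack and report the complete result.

Answer: (0, (0, 0, 0))

Step-by-step:
tell(0) @ H1 ⇒ log+=0
tell(0) @ H1 ⇒ log+=0
tell(0) @ H1 ⇒ log+=0
H0 returns 0
H1 returns (0, (0, 0, 0))
= (0, (0, 0, 0))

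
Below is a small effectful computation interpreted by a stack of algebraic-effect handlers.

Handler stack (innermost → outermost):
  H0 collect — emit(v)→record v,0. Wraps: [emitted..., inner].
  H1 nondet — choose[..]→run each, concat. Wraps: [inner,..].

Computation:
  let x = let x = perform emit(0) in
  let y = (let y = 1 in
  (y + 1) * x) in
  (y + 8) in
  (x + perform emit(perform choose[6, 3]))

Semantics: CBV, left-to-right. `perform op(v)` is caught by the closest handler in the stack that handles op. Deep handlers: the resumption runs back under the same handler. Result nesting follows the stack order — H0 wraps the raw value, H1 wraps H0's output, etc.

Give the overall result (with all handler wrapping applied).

Evaluation trace:
emit(0) @ H0 ⇒ out+=0
choose[6, 3] @ H1
  branch[0] choose=6:
    emit(6) @ H0 ⇒ out+=6
    H0 returns [0, 6, 8]
    H1 returns [[0, 6, 8]]
  branch[1] choose=3:
    emit(3) @ H0 ⇒ out+=3
    H0 returns [0, 3, 8]
    H1 returns [[0, 3, 8]]
= [[0, 6, 8], [0, 3, 8]]

Answer: [[0, 6, 8], [0, 3, 8]]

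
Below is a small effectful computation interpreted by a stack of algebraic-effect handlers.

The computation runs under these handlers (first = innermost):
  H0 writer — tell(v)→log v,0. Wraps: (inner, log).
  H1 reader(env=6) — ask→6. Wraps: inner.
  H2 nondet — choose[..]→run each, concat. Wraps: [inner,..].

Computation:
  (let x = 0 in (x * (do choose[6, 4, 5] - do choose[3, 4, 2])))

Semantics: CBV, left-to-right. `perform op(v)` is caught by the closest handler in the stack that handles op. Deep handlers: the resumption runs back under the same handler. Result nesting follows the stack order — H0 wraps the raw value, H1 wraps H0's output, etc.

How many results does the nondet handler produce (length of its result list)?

Evaluation trace:
choose[6, 4, 5] @ H2
  branch[0] choose=6:
    choose[3, 4, 2] @ H2
      branch[0] choose=3:
        H0 returns (0, ())
        H1 returns (0, ())
        H2 returns [(0, ())]
      branch[1] choose=4:
        H0 returns (0, ())
        H1 returns (0, ())
        H2 returns [(0, ())]
      branch[2] choose=2:
        H0 returns (0, ())
        H1 returns (0, ())
        H2 returns [(0, ())]
  branch[1] choose=4:
    choose[3, 4, 2] @ H2
      branch[0] choose=3:
        H0 returns (0, ())
        H1 returns (0, ())
        H2 returns [(0, ())]
      branch[1] choose=4:
        H0 returns (0, ())
        H1 returns (0, ())
        H2 returns [(0, ())]
      branch[2] choose=2:
        H0 returns (0, ())
        H1 returns (0, ())
        H2 returns [(0, ())]
  branch[2] choose=5:
    choose[3, 4, 2] @ H2
      branch[0] choose=3:
        H0 returns (0, ())
        H1 returns (0, ())
        H2 returns [(0, ())]
      branch[1] choose=4:
        H0 returns (0, ())
        H1 returns (0, ())
        H2 returns [(0, ())]
      branch[2] choose=2:
        H0 returns (0, ())
        H1 returns (0, ())
        H2 returns [(0, ())]
= [(0, ()), (0, ()), (0, ()), (0, ()), (0, ()), (0, ()), (0, ()), (0, ()), (0, ())]

Answer: 9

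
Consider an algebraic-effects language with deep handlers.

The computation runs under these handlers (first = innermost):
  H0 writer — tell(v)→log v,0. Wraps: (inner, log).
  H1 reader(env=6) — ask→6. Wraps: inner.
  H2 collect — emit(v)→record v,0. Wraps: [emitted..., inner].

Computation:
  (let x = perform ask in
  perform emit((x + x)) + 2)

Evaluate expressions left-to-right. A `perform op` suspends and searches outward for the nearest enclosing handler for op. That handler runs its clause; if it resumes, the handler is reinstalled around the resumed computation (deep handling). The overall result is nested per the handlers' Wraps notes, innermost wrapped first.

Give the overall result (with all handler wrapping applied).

Working:
ask @ H1 ⇒ 6
emit(12) @ H2 ⇒ out+=12
H0 returns (2, ())
H1 returns (2, ())
H2 returns [12, (2, ())]
= [12, (2, ())]

Answer: [12, (2, ())]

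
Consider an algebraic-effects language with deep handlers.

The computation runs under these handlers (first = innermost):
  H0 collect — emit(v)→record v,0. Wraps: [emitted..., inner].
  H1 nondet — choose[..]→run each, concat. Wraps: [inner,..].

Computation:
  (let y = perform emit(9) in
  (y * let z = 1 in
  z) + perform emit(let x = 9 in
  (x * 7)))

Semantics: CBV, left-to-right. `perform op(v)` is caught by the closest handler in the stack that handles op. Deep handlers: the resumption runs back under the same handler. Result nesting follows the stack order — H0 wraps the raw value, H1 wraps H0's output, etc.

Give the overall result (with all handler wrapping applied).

Working:
emit(9) @ H0 ⇒ out+=9
emit(63) @ H0 ⇒ out+=63
H0 returns [9, 63, 0]
H1 returns [[9, 63, 0]]
= [[9, 63, 0]]

Answer: [[9, 63, 0]]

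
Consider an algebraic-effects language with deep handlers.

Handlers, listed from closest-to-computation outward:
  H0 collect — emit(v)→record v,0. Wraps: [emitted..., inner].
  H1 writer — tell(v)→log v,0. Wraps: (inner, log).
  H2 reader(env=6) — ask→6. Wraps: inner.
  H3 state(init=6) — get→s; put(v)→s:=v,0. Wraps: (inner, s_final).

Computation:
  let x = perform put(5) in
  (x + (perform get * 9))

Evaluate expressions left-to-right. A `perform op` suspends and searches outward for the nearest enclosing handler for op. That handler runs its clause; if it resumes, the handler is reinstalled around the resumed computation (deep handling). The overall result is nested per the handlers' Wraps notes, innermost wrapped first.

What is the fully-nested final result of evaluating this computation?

Answer: (([45], ()), 5)

Step-by-step:
put(5) @ H3 ⇒ s:=5
get @ H3 ⇒ 5
H0 returns [45]
H1 returns ([45], ())
H2 returns ([45], ())
H3 returns (([45], ()), 5)
= (([45], ()), 5)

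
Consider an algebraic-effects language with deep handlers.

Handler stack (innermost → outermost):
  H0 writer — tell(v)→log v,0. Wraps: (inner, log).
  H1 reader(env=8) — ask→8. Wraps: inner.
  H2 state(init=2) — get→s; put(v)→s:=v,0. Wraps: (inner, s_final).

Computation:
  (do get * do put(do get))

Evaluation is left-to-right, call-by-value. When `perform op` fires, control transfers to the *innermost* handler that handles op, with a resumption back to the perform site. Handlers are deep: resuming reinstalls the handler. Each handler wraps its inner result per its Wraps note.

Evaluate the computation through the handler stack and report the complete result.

Step-by-step:
get @ H2 ⇒ 2
get @ H2 ⇒ 2
put(2) @ H2 ⇒ s:=2
H0 returns (0, ())
H1 returns (0, ())
H2 returns ((0, ()), 2)
= ((0, ()), 2)

Answer: ((0, ()), 2)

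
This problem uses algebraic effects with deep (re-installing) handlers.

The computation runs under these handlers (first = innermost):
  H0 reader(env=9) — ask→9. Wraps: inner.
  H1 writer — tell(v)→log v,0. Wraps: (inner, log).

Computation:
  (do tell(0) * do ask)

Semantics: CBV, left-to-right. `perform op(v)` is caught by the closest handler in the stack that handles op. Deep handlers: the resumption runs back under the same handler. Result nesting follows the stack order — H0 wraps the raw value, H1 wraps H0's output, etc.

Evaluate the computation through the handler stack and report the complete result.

Evaluation trace:
tell(0) @ H1 ⇒ log+=0
ask @ H0 ⇒ 9
H0 returns 0
H1 returns (0, (0))
= (0, (0))

Answer: (0, (0))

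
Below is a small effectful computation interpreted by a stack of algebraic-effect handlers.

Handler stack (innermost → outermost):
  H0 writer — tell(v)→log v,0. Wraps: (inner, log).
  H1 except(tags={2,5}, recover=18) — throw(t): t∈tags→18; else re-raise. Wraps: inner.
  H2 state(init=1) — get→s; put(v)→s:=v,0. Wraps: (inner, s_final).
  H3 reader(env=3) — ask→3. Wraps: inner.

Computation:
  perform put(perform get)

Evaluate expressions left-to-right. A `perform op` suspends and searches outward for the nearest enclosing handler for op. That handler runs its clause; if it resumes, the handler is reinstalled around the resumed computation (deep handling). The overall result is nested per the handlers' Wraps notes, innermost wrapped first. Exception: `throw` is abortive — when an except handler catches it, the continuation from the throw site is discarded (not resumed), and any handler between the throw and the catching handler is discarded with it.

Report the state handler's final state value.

Answer: 1

Working:
get @ H2 ⇒ 1
put(1) @ H2 ⇒ s:=1
H0 returns (0, ())
H1 returns (0, ())
H2 returns ((0, ()), 1)
H3 returns ((0, ()), 1)
= ((0, ()), 1)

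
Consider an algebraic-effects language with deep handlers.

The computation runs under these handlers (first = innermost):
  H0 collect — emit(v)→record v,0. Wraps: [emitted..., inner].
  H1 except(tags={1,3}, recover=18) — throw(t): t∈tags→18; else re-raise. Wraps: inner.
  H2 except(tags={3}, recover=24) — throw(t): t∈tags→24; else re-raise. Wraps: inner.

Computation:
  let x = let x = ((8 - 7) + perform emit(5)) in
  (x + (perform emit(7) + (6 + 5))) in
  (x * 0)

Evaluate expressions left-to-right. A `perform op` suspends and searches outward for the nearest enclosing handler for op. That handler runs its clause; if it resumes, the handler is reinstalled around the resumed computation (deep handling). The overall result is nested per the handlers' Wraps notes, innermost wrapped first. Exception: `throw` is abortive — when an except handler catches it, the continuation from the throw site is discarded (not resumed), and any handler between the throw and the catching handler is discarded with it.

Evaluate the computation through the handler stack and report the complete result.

Answer: [5, 7, 0]

Working:
emit(5) @ H0 ⇒ out+=5
emit(7) @ H0 ⇒ out+=7
H0 returns [5, 7, 0]
H1 returns [5, 7, 0]
H2 returns [5, 7, 0]
= [5, 7, 0]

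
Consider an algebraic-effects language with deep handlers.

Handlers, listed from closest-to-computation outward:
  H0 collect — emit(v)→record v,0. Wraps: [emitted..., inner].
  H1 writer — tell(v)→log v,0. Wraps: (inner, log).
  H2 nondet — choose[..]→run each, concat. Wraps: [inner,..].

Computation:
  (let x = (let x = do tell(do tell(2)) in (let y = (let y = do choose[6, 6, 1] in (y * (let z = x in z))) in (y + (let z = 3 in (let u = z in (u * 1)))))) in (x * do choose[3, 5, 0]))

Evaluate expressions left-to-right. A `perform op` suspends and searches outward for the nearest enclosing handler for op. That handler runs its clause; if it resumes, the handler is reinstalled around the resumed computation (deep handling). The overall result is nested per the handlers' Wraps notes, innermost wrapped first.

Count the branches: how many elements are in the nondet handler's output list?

Answer: 9

Step-by-step:
tell(2) @ H1 ⇒ log+=2
tell(0) @ H1 ⇒ log+=0
choose[6, 6, 1] @ H2
  branch[0] choose=6:
    choose[3, 5, 0] @ H2
      branch[0] choose=3:
        H0 returns [9]
        H1 returns ([9], (2, 0))
        H2 returns [([9], (2, 0))]
      branch[1] choose=5:
        H0 returns [15]
        H1 returns ([15], (2, 0))
        H2 returns [([15], (2, 0))]
      branch[2] choose=0:
        H0 returns [0]
        H1 returns ([0], (2, 0))
        H2 returns [([0], (2, 0))]
  branch[1] choose=6:
    choose[3, 5, 0] @ H2
      branch[0] choose=3:
        H0 returns [9]
        H1 returns ([9], (2, 0))
        H2 returns [([9], (2, 0))]
      branch[1] choose=5:
        H0 returns [15]
        H1 returns ([15], (2, 0))
        H2 returns [([15], (2, 0))]
      branch[2] choose=0:
        H0 returns [0]
        H1 returns ([0], (2, 0))
        H2 returns [([0], (2, 0))]
  branch[2] choose=1:
    choose[3, 5, 0] @ H2
      branch[0] choose=3:
        H0 returns [9]
        H1 returns ([9], (2, 0))
        H2 returns [([9], (2, 0))]
      branch[1] choose=5:
        H0 returns [15]
        H1 returns ([15], (2, 0))
        H2 returns [([15], (2, 0))]
      branch[2] choose=0:
        H0 returns [0]
        H1 returns ([0], (2, 0))
        H2 returns [([0], (2, 0))]
= [([9], (2, 0)), ([15], (2, 0)), ([0], (2, 0)), ([9], (2, 0)), ([15], (2, 0)), ([0], (2, 0)), ([9], (2, 0)), ([15], (2, 0)), ([0], (2, 0))]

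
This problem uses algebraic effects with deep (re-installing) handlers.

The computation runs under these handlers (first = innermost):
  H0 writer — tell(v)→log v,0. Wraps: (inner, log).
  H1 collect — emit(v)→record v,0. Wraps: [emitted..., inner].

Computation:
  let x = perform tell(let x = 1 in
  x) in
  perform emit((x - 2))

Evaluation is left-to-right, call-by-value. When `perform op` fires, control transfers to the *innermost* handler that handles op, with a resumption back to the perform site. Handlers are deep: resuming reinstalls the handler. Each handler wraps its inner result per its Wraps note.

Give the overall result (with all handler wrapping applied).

Answer: [-2, (0, (1))]

Working:
tell(1) @ H0 ⇒ log+=1
emit(-2) @ H1 ⇒ out+=-2
H0 returns (0, (1))
H1 returns [-2, (0, (1))]
= [-2, (0, (1))]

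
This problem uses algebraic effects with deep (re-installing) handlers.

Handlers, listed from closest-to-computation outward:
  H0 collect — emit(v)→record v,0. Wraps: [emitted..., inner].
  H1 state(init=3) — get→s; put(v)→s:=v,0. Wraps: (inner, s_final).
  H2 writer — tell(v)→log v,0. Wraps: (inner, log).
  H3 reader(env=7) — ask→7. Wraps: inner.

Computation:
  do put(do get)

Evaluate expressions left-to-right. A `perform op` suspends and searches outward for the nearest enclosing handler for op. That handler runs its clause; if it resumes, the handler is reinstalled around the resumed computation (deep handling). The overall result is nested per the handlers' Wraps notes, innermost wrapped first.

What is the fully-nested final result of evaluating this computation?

Evaluation trace:
get @ H1 ⇒ 3
put(3) @ H1 ⇒ s:=3
H0 returns [0]
H1 returns ([0], 3)
H2 returns (([0], 3), ())
H3 returns (([0], 3), ())
= (([0], 3), ())

Answer: (([0], 3), ())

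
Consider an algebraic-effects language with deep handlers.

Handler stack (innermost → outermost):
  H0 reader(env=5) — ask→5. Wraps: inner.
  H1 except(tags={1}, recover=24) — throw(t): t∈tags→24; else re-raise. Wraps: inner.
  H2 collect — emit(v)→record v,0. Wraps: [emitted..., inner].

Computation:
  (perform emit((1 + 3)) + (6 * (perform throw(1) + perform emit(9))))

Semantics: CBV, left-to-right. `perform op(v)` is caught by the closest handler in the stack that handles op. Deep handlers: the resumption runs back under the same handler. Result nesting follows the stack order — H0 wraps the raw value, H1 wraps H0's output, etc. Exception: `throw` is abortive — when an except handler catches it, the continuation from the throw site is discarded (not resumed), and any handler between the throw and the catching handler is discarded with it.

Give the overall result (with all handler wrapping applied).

Working:
emit(4) @ H2 ⇒ out+=4
throw(1) @ H1 caught ⇒ 24
H2 returns [4, 24]
= [4, 24]

Answer: [4, 24]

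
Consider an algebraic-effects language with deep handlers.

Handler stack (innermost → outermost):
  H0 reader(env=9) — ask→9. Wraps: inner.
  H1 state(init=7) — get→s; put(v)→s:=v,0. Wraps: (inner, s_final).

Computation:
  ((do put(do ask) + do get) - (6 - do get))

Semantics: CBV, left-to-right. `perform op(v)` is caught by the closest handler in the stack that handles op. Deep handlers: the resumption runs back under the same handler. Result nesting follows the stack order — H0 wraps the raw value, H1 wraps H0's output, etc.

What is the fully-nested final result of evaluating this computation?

Evaluation trace:
ask @ H0 ⇒ 9
put(9) @ H1 ⇒ s:=9
get @ H1 ⇒ 9
get @ H1 ⇒ 9
H0 returns 12
H1 returns (12, 9)
= (12, 9)

Answer: (12, 9)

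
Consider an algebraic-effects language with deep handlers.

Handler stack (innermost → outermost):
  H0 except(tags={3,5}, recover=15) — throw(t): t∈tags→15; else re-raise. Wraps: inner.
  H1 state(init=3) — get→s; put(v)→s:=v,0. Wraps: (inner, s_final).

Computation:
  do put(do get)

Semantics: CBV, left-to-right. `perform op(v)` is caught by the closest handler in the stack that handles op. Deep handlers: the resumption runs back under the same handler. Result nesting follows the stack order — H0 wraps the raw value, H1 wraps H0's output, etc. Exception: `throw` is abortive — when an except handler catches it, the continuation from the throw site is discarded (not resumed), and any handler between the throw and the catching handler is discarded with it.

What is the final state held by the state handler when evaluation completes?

Answer: 3

Step-by-step:
get @ H1 ⇒ 3
put(3) @ H1 ⇒ s:=3
H0 returns 0
H1 returns (0, 3)
= (0, 3)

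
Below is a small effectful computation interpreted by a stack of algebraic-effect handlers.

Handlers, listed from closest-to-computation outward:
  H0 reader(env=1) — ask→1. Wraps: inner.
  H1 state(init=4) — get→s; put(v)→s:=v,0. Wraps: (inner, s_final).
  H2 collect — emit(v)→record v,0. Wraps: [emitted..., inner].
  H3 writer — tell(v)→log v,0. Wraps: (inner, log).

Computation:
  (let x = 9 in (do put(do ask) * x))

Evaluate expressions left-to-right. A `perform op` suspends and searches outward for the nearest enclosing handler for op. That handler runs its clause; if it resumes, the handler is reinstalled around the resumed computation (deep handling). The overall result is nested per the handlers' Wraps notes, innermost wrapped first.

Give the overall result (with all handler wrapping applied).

Answer: ([(0, 1)], ())

Evaluation trace:
ask @ H0 ⇒ 1
put(1) @ H1 ⇒ s:=1
H0 returns 0
H1 returns (0, 1)
H2 returns [(0, 1)]
H3 returns ([(0, 1)], ())
= ([(0, 1)], ())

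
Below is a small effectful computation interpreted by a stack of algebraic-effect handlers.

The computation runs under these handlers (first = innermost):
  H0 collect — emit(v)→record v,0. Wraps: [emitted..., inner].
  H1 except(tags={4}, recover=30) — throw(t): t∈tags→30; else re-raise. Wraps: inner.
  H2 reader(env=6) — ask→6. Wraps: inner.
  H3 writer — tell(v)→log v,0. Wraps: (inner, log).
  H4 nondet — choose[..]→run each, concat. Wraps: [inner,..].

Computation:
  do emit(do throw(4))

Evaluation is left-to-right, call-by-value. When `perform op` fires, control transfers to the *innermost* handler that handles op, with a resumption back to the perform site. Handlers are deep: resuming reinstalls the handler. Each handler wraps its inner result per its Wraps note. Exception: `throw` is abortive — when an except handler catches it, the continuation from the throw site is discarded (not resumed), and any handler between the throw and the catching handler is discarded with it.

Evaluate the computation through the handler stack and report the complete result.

Working:
throw(4) @ H1 caught ⇒ 30
H2 returns 30
H3 returns (30, ())
H4 returns [(30, ())]
= [(30, ())]

Answer: [(30, ())]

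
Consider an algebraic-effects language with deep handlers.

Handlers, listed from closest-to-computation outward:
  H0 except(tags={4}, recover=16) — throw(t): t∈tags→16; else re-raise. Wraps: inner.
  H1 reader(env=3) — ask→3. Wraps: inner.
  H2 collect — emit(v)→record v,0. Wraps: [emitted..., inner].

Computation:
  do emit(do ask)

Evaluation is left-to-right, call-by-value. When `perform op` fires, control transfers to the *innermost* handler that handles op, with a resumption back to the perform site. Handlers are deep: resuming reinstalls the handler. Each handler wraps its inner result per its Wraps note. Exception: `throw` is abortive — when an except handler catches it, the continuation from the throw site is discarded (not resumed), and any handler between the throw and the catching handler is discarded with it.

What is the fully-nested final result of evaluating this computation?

Evaluation trace:
ask @ H1 ⇒ 3
emit(3) @ H2 ⇒ out+=3
H0 returns 0
H1 returns 0
H2 returns [3, 0]
= [3, 0]

Answer: [3, 0]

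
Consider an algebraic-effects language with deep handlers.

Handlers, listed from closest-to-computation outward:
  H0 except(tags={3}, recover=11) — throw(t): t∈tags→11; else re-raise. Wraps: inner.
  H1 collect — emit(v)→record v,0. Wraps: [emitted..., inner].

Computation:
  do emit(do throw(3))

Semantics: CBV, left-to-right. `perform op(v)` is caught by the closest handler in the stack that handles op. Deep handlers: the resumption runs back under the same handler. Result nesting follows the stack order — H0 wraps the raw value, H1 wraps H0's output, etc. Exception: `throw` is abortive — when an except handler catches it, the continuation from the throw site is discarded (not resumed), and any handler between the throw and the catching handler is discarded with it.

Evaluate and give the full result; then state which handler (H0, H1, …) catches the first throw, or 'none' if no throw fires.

Answer: [11] ; first throw caught by: H0

Evaluation trace:
throw(3) @ H0 caught ⇒ 11
H1 returns [11]
= [11]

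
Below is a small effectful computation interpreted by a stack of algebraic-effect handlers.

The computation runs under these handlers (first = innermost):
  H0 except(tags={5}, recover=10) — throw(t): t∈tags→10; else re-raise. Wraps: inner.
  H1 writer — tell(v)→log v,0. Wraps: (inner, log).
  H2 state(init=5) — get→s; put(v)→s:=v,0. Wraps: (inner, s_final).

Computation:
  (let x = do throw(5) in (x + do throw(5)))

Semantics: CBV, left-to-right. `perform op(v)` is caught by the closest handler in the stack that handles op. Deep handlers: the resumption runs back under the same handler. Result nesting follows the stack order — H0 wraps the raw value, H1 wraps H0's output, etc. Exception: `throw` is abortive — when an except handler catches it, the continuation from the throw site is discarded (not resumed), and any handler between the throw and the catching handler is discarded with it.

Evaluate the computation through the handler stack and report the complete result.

Answer: ((10, ()), 5)

Evaluation trace:
throw(5) @ H0 caught ⇒ 10
H1 returns (10, ())
H2 returns ((10, ()), 5)
= ((10, ()), 5)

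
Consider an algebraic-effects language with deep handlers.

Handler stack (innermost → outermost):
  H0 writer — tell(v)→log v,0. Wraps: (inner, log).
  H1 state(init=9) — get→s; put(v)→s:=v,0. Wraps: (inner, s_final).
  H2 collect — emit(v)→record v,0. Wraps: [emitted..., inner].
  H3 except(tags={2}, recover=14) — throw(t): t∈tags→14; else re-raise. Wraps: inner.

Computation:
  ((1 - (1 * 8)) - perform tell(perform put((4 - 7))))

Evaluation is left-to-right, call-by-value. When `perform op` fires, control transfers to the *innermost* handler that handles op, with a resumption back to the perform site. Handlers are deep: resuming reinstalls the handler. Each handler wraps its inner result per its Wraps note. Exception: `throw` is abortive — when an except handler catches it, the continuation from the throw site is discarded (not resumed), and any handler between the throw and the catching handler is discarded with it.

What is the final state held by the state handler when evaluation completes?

Working:
put(-3) @ H1 ⇒ s:=-3
tell(0) @ H0 ⇒ log+=0
H0 returns (-7, (0))
H1 returns ((-7, (0)), -3)
H2 returns [((-7, (0)), -3)]
H3 returns [((-7, (0)), -3)]
= [((-7, (0)), -3)]

Answer: -3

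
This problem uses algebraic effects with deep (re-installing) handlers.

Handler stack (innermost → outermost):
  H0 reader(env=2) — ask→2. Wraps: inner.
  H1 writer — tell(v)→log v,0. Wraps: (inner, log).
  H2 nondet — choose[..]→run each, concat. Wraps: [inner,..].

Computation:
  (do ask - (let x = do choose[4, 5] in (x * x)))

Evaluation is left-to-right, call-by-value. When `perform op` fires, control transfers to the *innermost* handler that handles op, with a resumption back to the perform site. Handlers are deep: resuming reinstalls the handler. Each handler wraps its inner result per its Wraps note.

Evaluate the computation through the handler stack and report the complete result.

Answer: [(-14, ()), (-23, ())]

Step-by-step:
ask @ H0 ⇒ 2
choose[4, 5] @ H2
  branch[0] choose=4:
    H0 returns -14
    H1 returns (-14, ())
    H2 returns [(-14, ())]
  branch[1] choose=5:
    H0 returns -23
    H1 returns (-23, ())
    H2 returns [(-23, ())]
= [(-14, ()), (-23, ())]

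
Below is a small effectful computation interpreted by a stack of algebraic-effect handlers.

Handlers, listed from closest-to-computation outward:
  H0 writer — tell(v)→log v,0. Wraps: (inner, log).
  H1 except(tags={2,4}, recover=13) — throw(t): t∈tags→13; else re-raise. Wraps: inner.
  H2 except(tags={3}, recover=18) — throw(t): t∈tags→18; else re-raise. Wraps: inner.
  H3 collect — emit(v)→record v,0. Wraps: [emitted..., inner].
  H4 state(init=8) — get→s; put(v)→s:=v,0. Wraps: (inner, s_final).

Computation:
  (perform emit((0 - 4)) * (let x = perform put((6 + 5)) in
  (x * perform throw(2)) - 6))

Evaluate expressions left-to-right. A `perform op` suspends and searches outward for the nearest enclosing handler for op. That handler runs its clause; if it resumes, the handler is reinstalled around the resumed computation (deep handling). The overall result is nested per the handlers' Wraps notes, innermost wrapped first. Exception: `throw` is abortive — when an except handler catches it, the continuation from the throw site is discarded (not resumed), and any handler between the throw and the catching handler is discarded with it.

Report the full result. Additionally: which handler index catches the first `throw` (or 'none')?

Working:
emit(-4) @ H3 ⇒ out+=-4
put(11) @ H4 ⇒ s:=11
throw(2) @ H1 caught ⇒ 13
H2 returns 13
H3 returns [-4, 13]
H4 returns ([-4, 13], 11)
= ([-4, 13], 11)

Answer: ([-4, 13], 11) ; first throw caught by: H1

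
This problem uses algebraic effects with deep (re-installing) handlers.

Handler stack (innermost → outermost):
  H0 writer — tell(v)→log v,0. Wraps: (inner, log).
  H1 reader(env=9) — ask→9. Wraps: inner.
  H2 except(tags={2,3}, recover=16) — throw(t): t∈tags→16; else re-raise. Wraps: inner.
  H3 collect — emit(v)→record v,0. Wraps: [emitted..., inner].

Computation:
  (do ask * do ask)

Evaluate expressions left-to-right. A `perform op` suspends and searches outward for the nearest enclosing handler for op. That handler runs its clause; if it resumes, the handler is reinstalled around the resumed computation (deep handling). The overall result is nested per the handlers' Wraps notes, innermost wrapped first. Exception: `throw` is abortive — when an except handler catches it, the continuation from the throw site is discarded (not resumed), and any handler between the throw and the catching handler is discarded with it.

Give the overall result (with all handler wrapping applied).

Answer: [(81, ())]

Step-by-step:
ask @ H1 ⇒ 9
ask @ H1 ⇒ 9
H0 returns (81, ())
H1 returns (81, ())
H2 returns (81, ())
H3 returns [(81, ())]
= [(81, ())]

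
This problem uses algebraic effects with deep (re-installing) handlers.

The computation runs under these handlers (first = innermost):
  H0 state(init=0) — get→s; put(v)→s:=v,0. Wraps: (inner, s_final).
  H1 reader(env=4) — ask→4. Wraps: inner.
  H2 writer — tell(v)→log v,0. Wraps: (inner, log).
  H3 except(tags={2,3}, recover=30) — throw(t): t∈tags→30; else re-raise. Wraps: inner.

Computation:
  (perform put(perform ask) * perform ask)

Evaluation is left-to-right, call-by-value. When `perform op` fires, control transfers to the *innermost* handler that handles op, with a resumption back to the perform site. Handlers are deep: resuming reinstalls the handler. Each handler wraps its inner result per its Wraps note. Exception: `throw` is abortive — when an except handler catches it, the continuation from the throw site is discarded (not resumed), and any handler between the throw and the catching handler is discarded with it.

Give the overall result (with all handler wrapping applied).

Working:
ask @ H1 ⇒ 4
put(4) @ H0 ⇒ s:=4
ask @ H1 ⇒ 4
H0 returns (0, 4)
H1 returns (0, 4)
H2 returns ((0, 4), ())
H3 returns ((0, 4), ())
= ((0, 4), ())

Answer: ((0, 4), ())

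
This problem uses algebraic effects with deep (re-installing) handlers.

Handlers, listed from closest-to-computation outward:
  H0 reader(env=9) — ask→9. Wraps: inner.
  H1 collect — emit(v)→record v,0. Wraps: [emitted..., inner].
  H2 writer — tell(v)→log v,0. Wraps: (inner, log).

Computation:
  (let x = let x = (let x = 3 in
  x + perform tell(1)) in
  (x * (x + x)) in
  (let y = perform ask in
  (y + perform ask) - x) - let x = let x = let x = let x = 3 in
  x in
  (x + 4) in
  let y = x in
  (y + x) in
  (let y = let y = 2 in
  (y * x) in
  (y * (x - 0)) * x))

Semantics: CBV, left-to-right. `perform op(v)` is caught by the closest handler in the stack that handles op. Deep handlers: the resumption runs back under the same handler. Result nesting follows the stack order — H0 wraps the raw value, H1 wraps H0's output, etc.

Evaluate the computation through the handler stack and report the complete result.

Answer: ([-5488], (1))

Evaluation trace:
tell(1) @ H2 ⇒ log+=1
ask @ H0 ⇒ 9
ask @ H0 ⇒ 9
H0 returns -5488
H1 returns [-5488]
H2 returns ([-5488], (1))
= ([-5488], (1))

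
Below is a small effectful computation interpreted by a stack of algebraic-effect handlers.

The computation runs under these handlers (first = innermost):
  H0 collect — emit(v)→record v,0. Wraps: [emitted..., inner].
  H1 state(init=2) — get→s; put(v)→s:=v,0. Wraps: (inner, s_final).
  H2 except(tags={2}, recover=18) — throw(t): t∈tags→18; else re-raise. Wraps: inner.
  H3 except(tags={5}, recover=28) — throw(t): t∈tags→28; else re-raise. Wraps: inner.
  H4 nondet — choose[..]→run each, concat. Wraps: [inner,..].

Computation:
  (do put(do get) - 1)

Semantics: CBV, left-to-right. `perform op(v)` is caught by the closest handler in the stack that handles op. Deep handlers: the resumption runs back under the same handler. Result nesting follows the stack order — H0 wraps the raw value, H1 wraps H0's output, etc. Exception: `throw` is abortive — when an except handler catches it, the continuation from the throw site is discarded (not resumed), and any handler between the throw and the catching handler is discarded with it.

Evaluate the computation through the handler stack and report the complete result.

Step-by-step:
get @ H1 ⇒ 2
put(2) @ H1 ⇒ s:=2
H0 returns [-1]
H1 returns ([-1], 2)
H2 returns ([-1], 2)
H3 returns ([-1], 2)
H4 returns [([-1], 2)]
= [([-1], 2)]

Answer: [([-1], 2)]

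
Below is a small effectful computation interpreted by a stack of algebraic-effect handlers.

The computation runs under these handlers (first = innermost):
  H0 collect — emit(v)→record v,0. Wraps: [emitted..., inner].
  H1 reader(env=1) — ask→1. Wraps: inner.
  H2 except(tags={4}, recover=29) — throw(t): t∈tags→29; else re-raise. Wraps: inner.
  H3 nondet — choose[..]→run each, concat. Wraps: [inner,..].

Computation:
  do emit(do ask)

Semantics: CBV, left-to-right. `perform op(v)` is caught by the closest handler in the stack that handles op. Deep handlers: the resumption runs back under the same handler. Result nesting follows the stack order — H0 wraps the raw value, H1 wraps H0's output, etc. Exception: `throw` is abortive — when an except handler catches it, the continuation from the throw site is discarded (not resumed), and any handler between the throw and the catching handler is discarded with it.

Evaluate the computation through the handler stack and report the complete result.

Evaluation trace:
ask @ H1 ⇒ 1
emit(1) @ H0 ⇒ out+=1
H0 returns [1, 0]
H1 returns [1, 0]
H2 returns [1, 0]
H3 returns [[1, 0]]
= [[1, 0]]

Answer: [[1, 0]]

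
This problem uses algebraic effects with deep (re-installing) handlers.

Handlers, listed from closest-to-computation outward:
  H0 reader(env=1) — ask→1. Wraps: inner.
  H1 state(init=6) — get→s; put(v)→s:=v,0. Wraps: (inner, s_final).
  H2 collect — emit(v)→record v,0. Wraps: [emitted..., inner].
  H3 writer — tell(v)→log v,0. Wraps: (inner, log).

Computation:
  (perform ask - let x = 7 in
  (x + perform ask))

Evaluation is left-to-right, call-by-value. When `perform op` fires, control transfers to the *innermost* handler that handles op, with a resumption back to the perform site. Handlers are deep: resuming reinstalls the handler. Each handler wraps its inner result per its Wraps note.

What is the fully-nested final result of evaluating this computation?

Step-by-step:
ask @ H0 ⇒ 1
ask @ H0 ⇒ 1
H0 returns -7
H1 returns (-7, 6)
H2 returns [(-7, 6)]
H3 returns ([(-7, 6)], ())
= ([(-7, 6)], ())

Answer: ([(-7, 6)], ())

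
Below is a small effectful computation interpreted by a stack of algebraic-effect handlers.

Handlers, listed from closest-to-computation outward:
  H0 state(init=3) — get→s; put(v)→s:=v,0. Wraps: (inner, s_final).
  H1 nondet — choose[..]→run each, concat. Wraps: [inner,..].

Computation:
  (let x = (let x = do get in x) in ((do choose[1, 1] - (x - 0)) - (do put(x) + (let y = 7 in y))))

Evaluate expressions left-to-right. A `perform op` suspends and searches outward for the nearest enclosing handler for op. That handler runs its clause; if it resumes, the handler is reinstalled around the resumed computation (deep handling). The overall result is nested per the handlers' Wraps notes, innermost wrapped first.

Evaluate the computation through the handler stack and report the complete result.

Answer: [(-9, 3), (-9, 3)]

Step-by-step:
get @ H0 ⇒ 3
choose[1, 1] @ H1
  branch[0] choose=1:
    put(3) @ H0 ⇒ s:=3
    H0 returns (-9, 3)
    H1 returns [(-9, 3)]
  branch[1] choose=1:
    put(3) @ H0 ⇒ s:=3
    H0 returns (-9, 3)
    H1 returns [(-9, 3)]
= [(-9, 3), (-9, 3)]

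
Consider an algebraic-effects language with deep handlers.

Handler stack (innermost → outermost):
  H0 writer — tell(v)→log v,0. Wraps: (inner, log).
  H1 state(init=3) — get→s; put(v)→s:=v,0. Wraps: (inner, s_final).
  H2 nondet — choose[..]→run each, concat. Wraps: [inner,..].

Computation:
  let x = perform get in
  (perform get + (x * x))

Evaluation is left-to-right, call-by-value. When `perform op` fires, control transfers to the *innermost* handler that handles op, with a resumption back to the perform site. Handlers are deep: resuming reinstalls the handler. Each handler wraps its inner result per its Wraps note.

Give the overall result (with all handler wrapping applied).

Answer: [((12, ()), 3)]

Evaluation trace:
get @ H1 ⇒ 3
get @ H1 ⇒ 3
H0 returns (12, ())
H1 returns ((12, ()), 3)
H2 returns [((12, ()), 3)]
= [((12, ()), 3)]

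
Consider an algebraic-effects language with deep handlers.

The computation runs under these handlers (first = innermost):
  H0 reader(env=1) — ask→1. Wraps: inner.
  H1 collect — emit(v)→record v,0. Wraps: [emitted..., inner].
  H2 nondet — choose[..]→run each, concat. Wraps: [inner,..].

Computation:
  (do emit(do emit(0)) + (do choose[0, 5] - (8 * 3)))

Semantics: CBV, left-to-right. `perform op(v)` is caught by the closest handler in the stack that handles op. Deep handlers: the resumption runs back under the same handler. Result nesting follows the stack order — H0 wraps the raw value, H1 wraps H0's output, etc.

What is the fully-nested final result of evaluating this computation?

Evaluation trace:
emit(0) @ H1 ⇒ out+=0
emit(0) @ H1 ⇒ out+=0
choose[0, 5] @ H2
  branch[0] choose=0:
    H0 returns -24
    H1 returns [0, 0, -24]
    H2 returns [[0, 0, -24]]
  branch[1] choose=5:
    H0 returns -19
    H1 returns [0, 0, -19]
    H2 returns [[0, 0, -19]]
= [[0, 0, -24], [0, 0, -19]]

Answer: [[0, 0, -24], [0, 0, -19]]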